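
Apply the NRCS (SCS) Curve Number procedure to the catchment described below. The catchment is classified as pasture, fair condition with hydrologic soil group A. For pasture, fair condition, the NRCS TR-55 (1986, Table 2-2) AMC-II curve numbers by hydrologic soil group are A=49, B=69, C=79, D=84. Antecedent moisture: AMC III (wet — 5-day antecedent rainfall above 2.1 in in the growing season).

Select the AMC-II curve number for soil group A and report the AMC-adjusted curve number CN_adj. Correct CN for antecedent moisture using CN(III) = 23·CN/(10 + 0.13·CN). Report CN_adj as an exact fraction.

CN_adj = 112700/1637 ≈ 68.845

NRCS table: pasture, fair condition, soil group A → CN(II) = 49
Wet (AMC III): CN(III) = 23·49/(10 + 0.13·49) = 1127/(1637/100) = 112700/1637 ≈ 68.845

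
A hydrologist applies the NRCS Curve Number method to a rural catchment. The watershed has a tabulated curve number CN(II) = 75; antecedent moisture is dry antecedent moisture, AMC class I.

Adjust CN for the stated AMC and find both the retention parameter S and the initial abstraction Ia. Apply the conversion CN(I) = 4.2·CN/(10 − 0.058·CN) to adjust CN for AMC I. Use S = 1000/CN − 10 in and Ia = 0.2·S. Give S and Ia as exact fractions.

Dry (AMC I): CN(I) = 4.2·75/(10 − 0.058·75) = 315/(113/20) = 6300/113 ≈ 55.752
Max retention: S = 1000/(6300/113) − 10 = 500/63 in (≈ 7.937 in)
Initial abstraction Ia = S/5 = (500/63)/5 = 100/63 ≈ 1.587 in

S = 500/63 in ≈ 7.937 in; Ia = 100/63 in ≈ 1.587 in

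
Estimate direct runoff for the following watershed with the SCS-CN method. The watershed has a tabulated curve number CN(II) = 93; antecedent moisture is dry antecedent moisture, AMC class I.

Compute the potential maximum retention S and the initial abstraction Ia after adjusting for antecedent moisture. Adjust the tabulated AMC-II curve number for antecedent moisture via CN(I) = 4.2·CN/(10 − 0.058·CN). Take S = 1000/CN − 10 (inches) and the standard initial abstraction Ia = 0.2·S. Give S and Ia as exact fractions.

Adjust CN=93 to AMC I: 4.2·93/(10 − 0.058·93) → (1953/5) ÷ (2303/500) = 27900/329 ≈ 84.802
S = 1000/(27900/329) − 10 = 500/279 in ≈ 1.792 in
Ia = 0.2S: 0.2·1.792 = 0.358 in (exactly 100/279)

S = 500/279 in ≈ 1.792 in; Ia = 100/279 in ≈ 0.358 in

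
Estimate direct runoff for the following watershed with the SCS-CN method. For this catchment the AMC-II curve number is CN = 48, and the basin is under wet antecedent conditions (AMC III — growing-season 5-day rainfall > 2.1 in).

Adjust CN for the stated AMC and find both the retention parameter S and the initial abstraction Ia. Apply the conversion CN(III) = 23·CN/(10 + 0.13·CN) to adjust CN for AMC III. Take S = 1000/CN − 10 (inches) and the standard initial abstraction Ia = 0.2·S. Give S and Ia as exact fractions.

Wet (AMC III): CN(III) = 23·48/(10 + 0.13·48) = 1104/(406/25) = 13800/203 ≈ 67.980
Max retention: S = 1000/(13800/203) − 10 = 325/69 in (≈ 4.710 in)
Ia = 0.2S: 0.2·4.710 = 0.942 in (exactly 65/69)

S = 325/69 in ≈ 4.710 in; Ia = 65/69 in ≈ 0.942 in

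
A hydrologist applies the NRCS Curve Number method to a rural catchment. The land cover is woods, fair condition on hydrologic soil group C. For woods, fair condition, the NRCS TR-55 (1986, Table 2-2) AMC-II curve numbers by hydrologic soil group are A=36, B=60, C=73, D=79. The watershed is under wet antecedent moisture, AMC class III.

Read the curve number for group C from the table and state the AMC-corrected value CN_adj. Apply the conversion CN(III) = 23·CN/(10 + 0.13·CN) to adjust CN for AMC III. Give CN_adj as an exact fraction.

NRCS table: woods, fair condition, soil group C → CN(II) = 73
Wet (AMC III): CN(III) = 23·73/(10 + 0.13·73) = 1679/(1949/100) = 167900/1949 ≈ 86.147

CN_adj = 167900/1949 ≈ 86.147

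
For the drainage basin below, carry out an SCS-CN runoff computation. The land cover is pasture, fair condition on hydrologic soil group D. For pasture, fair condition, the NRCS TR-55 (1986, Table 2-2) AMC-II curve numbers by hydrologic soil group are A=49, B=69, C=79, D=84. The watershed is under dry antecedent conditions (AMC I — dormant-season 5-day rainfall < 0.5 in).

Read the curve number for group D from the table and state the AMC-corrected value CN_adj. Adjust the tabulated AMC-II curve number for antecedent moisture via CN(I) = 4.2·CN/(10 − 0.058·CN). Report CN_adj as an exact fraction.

CN_adj = 44100/641 ≈ 68.799

NRCS table: pasture, fair condition, soil group D → CN(II) = 84
Adjust CN=84 to AMC I: 4.2·84/(10 − 0.058·84) → (1764/5) ÷ (641/125) = 44100/641 ≈ 68.799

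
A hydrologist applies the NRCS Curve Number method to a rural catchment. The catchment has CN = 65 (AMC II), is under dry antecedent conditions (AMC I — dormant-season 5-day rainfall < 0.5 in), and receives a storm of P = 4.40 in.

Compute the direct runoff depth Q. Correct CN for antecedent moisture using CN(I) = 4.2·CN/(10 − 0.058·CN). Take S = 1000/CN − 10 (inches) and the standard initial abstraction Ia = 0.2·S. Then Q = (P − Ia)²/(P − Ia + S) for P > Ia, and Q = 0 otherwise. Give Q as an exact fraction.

Adjust CN=65 to AMC I: 4.2·65/(10 − 0.058·65) → 273 ÷ (623/100) = 3900/89 ≈ 43.820
Max retention: S = 1000/(3900/89) − 10 = 500/39 in (≈ 12.821 in)
Ia = 0.2S: 0.2·12.821 = 2.564 in (exactly 100/39)
P − Ia = 4.400 − 2.564 = 358/195 ≈ 1.836 in (> 0, runoff occurs)
Q: (358/195)² ÷ (2858/195) = 64082/278655 in (≈ 0.230 in)

Q = 64082/278655 in ≈ 0.230 in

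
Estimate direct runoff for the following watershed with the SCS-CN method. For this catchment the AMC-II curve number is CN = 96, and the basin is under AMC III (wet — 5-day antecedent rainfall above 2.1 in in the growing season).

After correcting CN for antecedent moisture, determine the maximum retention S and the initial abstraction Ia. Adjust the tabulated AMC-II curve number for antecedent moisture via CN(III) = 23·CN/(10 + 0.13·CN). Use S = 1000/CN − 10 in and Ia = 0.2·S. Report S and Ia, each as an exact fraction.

Wet (AMC III): CN(III) = 23·96/(10 + 0.13·96) = 2208/(562/25) = 27600/281 ≈ 98.221
Max retention: S = 1000/(27600/281) − 10 = 25/138 in (≈ 0.181 in)
Initial abstraction Ia = S/5 = (25/138)/5 = 5/138 ≈ 0.036 in

S = 25/138 in ≈ 0.181 in; Ia = 5/138 in ≈ 0.036 in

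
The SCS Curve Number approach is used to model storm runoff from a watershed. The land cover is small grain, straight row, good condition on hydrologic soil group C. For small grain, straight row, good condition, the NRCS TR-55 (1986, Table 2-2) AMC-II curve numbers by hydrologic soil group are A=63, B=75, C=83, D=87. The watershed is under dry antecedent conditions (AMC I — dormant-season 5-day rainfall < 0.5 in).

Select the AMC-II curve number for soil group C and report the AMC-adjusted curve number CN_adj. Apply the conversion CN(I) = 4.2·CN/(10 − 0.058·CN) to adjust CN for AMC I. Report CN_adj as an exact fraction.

CN_adj = 174300/2593 ≈ 67.219

NRCS table: small grain, straight row, good condition, soil group C → CN(II) = 83
Dry (AMC I): CN(I) = 4.2·83/(10 − 0.058·83) = (1743/5)/(2593/500) = 174300/2593 ≈ 67.219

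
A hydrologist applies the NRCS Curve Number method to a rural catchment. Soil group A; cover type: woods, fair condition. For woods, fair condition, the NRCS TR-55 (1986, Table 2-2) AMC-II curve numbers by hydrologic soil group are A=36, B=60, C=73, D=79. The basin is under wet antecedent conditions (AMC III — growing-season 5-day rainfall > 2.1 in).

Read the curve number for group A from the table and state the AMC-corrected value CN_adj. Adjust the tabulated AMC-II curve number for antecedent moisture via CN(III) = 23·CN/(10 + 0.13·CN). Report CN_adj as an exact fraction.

CN_adj = 20700/367 ≈ 56.403

NRCS table: woods, fair condition, soil group A → CN(II) = 36
CN(III) from CN(II)=36: (23·36)/(10 + 0.13·36) = 20700/367 ≈ 56.403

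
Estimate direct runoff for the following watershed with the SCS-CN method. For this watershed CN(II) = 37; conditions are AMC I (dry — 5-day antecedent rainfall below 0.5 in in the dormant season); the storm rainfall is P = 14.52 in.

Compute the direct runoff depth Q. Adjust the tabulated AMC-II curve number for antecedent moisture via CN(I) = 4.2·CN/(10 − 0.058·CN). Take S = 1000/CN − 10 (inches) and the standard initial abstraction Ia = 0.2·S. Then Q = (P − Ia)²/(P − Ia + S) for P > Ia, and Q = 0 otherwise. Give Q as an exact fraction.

Q = 11725587/13391225 in ≈ 0.876 in

Adjust CN=37 to AMC I: 4.2·37/(10 − 0.058·37) → (777/5) ÷ (3927/500) = 3700/187 ≈ 19.786
S = 1000/(3700/187) − 10 = 1500/37 in ≈ 40.541 in
Ia = 0.2·(1500/37) = 300/37 in ≈ 8.108 in
Since P=14.520 > Ia=8.108: effective rainfall P−Ia = 5931/925 in
Q: (5931/925)² ÷ (43431/925) = 11725587/13391225 in (≈ 0.876 in)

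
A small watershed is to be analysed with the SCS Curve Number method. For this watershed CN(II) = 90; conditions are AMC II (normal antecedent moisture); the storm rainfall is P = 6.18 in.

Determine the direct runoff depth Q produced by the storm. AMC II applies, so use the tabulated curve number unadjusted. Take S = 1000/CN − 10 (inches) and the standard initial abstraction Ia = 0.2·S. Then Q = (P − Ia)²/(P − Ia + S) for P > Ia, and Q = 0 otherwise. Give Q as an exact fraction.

Q = 7187761/1431450 in ≈ 5.021 in

AMC II — tabulated CN = 90 applies directly.
S = 1000/90 − 10 = 10/9 in ≈ 1.111 in
Ia = 0.2S: 0.2·1.111 = 0.222 in (exactly 2/9)
P − Ia = 6.180 − 0.222 = 2681/450 ≈ 5.958 in (> 0, runoff occurs)
Q = (2681/450)²/((2681/450) + 10/9) = (7187761/202500)/(3181/450) = 7187761/1431450 in ≈ 5.021 in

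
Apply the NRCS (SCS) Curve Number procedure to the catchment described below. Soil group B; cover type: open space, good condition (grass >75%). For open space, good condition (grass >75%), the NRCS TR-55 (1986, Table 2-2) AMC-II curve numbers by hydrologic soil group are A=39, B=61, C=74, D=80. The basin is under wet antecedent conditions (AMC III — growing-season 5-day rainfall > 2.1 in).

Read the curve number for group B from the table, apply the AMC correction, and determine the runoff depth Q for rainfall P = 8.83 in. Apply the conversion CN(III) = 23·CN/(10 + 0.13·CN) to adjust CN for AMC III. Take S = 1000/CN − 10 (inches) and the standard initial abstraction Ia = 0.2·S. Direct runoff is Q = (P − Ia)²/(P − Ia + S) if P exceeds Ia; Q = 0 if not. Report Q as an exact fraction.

NRCS table: open space, good condition (grass >75%), soil group B → CN(II) = 61
Wet (AMC III): CN(III) = 23·61/(10 + 0.13·61) = 1403/(1793/100) = 140300/1793 ≈ 78.249
S = 1000/(140300/1793) − 10 = 3900/1403 in ≈ 2.780 in
Initial abstraction Ia = S/5 = (3900/1403)/5 = 780/1403 ≈ 0.556 in
P − Ia = 8.830 − 0.556 = 1160849/140300 ≈ 8.274 in (> 0, runoff occurs)
Runoff Q = (P−Ia)²/(P−Ia+S) = (8.274)²/(8.274+2.780) = 1347570400801/217584114700 ≈ 6.193 in

Q = 1347570400801/217584114700 in ≈ 6.193 in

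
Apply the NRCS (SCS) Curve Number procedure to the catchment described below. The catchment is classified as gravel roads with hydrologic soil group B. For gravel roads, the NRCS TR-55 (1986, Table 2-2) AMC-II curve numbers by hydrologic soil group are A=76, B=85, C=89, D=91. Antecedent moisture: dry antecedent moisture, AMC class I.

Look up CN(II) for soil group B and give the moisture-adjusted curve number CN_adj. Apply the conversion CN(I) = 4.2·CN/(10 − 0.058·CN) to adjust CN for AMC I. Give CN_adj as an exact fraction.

NRCS table: gravel roads, soil group B → CN(II) = 85
CN(I) from CN(II)=85: (4.2·85)/(10 − 0.058·85) = 11900/169 ≈ 70.414

CN_adj = 11900/169 ≈ 70.414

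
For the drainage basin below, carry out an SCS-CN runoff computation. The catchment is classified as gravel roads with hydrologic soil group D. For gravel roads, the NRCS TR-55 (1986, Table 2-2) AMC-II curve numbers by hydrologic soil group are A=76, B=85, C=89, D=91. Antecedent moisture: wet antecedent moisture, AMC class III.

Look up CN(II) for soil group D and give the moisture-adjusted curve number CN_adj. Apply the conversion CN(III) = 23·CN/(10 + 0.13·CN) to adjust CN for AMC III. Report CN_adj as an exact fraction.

CN_adj = 209300/2183 ≈ 95.877

NRCS table: gravel roads, soil group D → CN(II) = 91
Adjust CN=91 to AMC III: 23·91/(10 + 0.13·91) → 2093 ÷ (2183/100) = 209300/2183 ≈ 95.877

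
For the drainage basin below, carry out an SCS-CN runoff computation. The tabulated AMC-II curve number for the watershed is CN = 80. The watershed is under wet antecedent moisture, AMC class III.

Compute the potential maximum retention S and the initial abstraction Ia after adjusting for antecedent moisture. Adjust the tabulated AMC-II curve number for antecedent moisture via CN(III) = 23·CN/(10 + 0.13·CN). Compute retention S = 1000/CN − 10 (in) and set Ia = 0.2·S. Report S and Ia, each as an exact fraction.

S = 25/23 in ≈ 1.087 in; Ia = 5/23 in ≈ 0.217 in

Wet (AMC III): CN(III) = 23·80/(10 + 0.13·80) = 1840/(102/5) = 4600/51 ≈ 90.196
Retention S: 1000/CN − 10 with CN=90.196 → S = 25/23 ≈ 1.087 in
Ia = 0.2·(25/23) = 5/23 in ≈ 0.217 in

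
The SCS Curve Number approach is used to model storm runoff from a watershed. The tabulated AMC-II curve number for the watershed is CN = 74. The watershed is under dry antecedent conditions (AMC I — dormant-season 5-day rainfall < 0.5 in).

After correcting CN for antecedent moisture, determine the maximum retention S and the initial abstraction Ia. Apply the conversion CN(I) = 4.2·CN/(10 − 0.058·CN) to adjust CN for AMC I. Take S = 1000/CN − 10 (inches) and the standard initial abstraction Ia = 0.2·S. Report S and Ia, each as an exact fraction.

S = 6500/777 in ≈ 8.366 in; Ia = 1300/777 in ≈ 1.673 in

CN(I) from CN(II)=74: (4.2·74)/(10 − 0.058·74) = 77700/1427 ≈ 54.450
S = 1000/(77700/1427) − 10 = 6500/777 in ≈ 8.366 in
Ia = 0.2·(6500/777) = 1300/777 in ≈ 1.673 in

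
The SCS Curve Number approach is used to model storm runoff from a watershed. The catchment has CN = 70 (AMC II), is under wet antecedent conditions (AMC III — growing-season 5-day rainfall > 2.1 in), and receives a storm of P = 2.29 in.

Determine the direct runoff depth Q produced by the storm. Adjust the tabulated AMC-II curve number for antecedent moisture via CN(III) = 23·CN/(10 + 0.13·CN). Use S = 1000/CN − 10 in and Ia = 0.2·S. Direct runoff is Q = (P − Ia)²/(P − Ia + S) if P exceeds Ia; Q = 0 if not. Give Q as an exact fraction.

Q = 952895161/979990900 in ≈ 0.972 in

CN(III) from CN(II)=70: (23·70)/(10 + 0.13·70) = 16100/191 ≈ 84.293
Max retention: S = 1000/(16100/191) − 10 = 300/161 in (≈ 1.863 in)
Initial abstraction Ia = S/5 = (300/161)/5 = 60/161 ≈ 0.373 in
Excess rainfall: 2.290 − 0.373 = 1.917 in; P > Ia so Q > 0
Q: (30869/16100)² ÷ (60869/16100) = 952895161/979990900 in (≈ 0.972 in)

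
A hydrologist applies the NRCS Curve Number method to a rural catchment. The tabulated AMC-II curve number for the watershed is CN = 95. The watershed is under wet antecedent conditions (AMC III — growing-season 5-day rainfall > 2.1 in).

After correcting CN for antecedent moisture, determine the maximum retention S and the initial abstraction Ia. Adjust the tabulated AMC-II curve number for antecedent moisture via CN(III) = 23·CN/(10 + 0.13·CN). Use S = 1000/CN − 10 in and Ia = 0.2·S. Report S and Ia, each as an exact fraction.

S = 100/437 in ≈ 0.229 in; Ia = 20/437 in ≈ 0.046 in

Wet (AMC III): CN(III) = 23·95/(10 + 0.13·95) = 2185/(447/20) = 43700/447 ≈ 97.763
Max retention: S = 1000/(43700/447) − 10 = 100/437 in (≈ 0.229 in)
Ia = 0.2S: 0.2·0.229 = 0.046 in (exactly 20/437)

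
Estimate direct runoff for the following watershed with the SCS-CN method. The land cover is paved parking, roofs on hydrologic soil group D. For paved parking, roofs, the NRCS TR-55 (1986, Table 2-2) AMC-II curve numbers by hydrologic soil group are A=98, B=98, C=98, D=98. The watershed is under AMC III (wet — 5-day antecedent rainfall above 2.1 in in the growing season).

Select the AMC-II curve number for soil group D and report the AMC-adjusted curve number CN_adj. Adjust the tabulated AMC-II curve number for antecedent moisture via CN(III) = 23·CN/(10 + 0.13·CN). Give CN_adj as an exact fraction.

CN_adj = 112700/1137 ≈ 99.120

NRCS table: paved parking, roofs, soil group D → CN(II) = 98
CN(III) from CN(II)=98: (23·98)/(10 + 0.13·98) = 112700/1137 ≈ 99.120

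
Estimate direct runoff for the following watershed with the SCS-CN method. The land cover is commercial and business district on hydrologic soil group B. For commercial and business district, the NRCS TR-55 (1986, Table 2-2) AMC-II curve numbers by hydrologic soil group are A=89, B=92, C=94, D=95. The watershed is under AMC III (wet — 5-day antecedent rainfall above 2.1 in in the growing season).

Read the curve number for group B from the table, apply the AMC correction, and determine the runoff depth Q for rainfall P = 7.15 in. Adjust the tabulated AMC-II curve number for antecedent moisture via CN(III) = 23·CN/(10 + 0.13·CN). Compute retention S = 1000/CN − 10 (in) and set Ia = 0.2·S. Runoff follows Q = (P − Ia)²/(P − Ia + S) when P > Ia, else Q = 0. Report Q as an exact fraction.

Q = 5602073409/834201260 in ≈ 6.715 in

NRCS table: commercial and business district, soil group B → CN(II) = 92
Wet (AMC III): CN(III) = 23·92/(10 + 0.13·92) = 2116/(549/25) = 52900/549 ≈ 96.357
Retention S: 1000/CN − 10 with CN=96.357 → S = 200/529 ≈ 0.378 in
Ia = 0.2S: 0.2·0.378 = 0.076 in (exactly 40/529)
Since P=7.150 > Ia=0.076: effective rainfall P−Ia = 74847/10580 in
Q: (74847/10580)² ÷ (78847/10580) = 5602073409/834201260 in (≈ 6.715 in)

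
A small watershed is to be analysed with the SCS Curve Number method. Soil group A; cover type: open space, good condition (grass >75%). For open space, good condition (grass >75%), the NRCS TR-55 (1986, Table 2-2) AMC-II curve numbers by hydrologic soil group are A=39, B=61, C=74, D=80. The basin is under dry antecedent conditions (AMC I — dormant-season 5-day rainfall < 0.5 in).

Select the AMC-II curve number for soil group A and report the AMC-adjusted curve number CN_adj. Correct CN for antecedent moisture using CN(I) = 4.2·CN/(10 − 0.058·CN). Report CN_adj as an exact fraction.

CN_adj = 81900/3869 ≈ 21.168

NRCS table: open space, good condition (grass >75%), soil group A → CN(II) = 39
CN(I) from CN(II)=39: (4.2·39)/(10 − 0.058·39) = 81900/3869 ≈ 21.168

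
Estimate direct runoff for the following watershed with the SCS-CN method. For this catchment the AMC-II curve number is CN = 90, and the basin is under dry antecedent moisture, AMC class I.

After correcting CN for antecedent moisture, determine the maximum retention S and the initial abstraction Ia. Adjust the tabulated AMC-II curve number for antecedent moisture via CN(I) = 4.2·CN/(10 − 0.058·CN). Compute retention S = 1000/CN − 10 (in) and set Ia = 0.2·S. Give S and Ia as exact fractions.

S = 500/189 in ≈ 2.646 in; Ia = 100/189 in ≈ 0.529 in

Dry (AMC I): CN(I) = 4.2·90/(10 − 0.058·90) = 378/(239/50) = 18900/239 ≈ 79.079
Retention S: 1000/CN − 10 with CN=79.079 → S = 500/189 ≈ 2.646 in
Ia = 0.2·(500/189) = 100/189 in ≈ 0.529 in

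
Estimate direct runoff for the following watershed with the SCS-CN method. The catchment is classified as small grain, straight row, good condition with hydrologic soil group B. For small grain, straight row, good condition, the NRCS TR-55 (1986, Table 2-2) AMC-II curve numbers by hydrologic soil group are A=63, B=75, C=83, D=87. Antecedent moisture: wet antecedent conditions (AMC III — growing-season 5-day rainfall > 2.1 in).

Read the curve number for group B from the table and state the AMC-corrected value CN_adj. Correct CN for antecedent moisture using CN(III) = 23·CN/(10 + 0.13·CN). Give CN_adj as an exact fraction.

CN_adj = 6900/79 ≈ 87.342

NRCS table: small grain, straight row, good condition, soil group B → CN(II) = 75
CN(III) from CN(II)=75: (23·75)/(10 + 0.13·75) = 6900/79 ≈ 87.342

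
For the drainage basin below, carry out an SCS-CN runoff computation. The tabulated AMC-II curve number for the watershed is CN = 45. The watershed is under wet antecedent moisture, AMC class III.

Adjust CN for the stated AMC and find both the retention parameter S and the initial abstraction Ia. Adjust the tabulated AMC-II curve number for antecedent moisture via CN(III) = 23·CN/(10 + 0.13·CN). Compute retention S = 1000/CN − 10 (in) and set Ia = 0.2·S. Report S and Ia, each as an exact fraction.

S = 1100/207 in ≈ 5.314 in; Ia = 220/207 in ≈ 1.063 in

CN(III) from CN(II)=45: (23·45)/(10 + 0.13·45) = 20700/317 ≈ 65.300
S = 1000/(20700/317) − 10 = 1100/207 in ≈ 5.314 in
Ia = 0.2S: 0.2·5.314 = 1.063 in (exactly 220/207)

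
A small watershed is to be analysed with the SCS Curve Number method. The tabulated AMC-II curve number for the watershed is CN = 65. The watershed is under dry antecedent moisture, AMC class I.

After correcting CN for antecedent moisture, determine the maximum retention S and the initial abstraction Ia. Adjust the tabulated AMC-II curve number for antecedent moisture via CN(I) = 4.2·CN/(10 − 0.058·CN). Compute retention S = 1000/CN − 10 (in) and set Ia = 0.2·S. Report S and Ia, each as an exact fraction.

Adjust CN=65 to AMC I: 4.2·65/(10 − 0.058·65) → 273 ÷ (623/100) = 3900/89 ≈ 43.820
Max retention: S = 1000/(3900/89) − 10 = 500/39 in (≈ 12.821 in)
Ia = 0.2S: 0.2·12.821 = 2.564 in (exactly 100/39)

S = 500/39 in ≈ 12.821 in; Ia = 100/39 in ≈ 2.564 in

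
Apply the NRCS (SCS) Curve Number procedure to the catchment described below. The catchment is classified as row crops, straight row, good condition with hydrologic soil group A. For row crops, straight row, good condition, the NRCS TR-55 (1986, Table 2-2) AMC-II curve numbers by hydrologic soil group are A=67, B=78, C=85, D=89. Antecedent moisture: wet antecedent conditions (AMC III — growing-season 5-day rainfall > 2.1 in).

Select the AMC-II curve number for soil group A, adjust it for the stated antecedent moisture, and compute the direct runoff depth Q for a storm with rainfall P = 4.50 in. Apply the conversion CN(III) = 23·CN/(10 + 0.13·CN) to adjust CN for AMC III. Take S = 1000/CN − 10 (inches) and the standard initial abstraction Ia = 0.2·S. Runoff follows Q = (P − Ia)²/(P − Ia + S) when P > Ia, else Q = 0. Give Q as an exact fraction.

NRCS table: row crops, straight row, good condition, soil group A → CN(II) = 67
Adjust CN=67 to AMC III: 23·67/(10 + 0.13·67) → 1541 ÷ (1871/100) = 154100/1871 ≈ 82.362
Retention S: 1000/CN − 10 with CN=82.362 → S = 3300/1541 ≈ 2.141 in
Initial abstraction Ia = S/5 = (3300/1541)/5 = 660/1541 ≈ 0.428 in
Since P=4.500 > Ia=0.428: effective rainfall P−Ia = 12549/3082 in
Runoff Q = (P−Ia)²/(P−Ia+S) = (4.072)²/(4.072+2.141) = 52492467/19672406 ≈ 2.668 in

Q = 52492467/19672406 in ≈ 2.668 in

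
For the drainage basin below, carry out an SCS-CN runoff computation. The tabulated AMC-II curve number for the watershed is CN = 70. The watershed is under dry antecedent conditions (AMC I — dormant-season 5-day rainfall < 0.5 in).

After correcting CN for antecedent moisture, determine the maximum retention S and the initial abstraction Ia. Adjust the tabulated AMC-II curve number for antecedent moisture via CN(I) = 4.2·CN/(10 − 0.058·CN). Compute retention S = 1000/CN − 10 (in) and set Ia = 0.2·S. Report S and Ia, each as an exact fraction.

S = 500/49 in ≈ 10.204 in; Ia = 100/49 in ≈ 2.041 in

Adjust CN=70 to AMC I: 4.2·70/(10 − 0.058·70) → 294 ÷ (297/50) = 4900/99 ≈ 49.495
S = 1000/(4900/99) − 10 = 500/49 in ≈ 10.204 in
Ia = 0.2S: 0.2·10.204 = 2.041 in (exactly 100/49)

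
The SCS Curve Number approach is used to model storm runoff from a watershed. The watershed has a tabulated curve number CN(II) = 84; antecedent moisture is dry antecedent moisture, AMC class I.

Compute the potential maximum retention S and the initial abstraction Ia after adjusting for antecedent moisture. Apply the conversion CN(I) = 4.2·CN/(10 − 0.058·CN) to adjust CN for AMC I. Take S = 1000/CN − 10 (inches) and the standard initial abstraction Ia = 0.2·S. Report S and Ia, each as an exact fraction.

S = 2000/441 in ≈ 4.535 in; Ia = 400/441 in ≈ 0.907 in

CN(I) from CN(II)=84: (4.2·84)/(10 − 0.058·84) = 44100/641 ≈ 68.799
S = 1000/(44100/641) − 10 = 2000/441 in ≈ 4.535 in
Initial abstraction Ia = S/5 = (2000/441)/5 = 400/441 ≈ 0.907 in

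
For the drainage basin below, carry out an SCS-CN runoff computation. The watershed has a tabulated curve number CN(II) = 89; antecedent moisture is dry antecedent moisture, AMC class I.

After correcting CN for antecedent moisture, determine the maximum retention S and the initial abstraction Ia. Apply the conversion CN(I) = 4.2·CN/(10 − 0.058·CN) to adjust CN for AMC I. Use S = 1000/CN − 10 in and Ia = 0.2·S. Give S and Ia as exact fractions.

Dry (AMC I): CN(I) = 4.2·89/(10 − 0.058·89) = (1869/5)/(2419/500) = 186900/2419 ≈ 77.263
Retention S: 1000/CN − 10 with CN=77.263 → S = 5500/1869 ≈ 2.943 in
Ia = 0.2·(5500/1869) = 1100/1869 in ≈ 0.589 in

S = 5500/1869 in ≈ 2.943 in; Ia = 1100/1869 in ≈ 0.589 in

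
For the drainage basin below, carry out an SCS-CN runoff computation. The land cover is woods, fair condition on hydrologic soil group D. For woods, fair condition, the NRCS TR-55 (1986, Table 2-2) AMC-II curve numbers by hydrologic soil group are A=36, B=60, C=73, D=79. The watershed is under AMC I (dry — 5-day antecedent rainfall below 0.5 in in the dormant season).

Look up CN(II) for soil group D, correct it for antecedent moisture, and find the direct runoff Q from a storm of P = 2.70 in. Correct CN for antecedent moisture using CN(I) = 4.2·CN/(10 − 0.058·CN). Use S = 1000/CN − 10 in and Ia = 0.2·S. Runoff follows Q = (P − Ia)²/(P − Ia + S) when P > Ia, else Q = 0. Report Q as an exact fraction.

NRCS table: woods, fair condition, soil group D → CN(II) = 79
Dry (AMC I): CN(I) = 4.2·79/(10 − 0.058·79) = (1659/5)/(2709/500) = 7900/129 ≈ 61.240
Max retention: S = 1000/(7900/129) − 10 = 500/79 in (≈ 6.329 in)
Ia = 0.2S: 0.2·6.329 = 1.266 in (exactly 100/79)
Excess rainfall: 2.700 − 1.266 = 1.434 in; P > Ia so Q > 0
Q: (1133/790)² ÷ (6133/790) = 1283689/4845070 in (≈ 0.265 in)

Q = 1283689/4845070 in ≈ 0.265 in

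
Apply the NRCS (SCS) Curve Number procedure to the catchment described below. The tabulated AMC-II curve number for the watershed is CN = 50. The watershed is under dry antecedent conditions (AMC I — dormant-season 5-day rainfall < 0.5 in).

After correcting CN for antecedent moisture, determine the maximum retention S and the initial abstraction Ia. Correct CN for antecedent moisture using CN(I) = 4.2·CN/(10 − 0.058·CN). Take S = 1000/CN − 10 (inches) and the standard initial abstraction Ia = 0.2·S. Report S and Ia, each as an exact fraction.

CN(I) from CN(II)=50: (4.2·50)/(10 − 0.058·50) = 2100/71 ≈ 29.577
S = 1000/(2100/71) − 10 = 500/21 in ≈ 23.810 in
Ia = 0.2·(500/21) = 100/21 in ≈ 4.762 in

S = 500/21 in ≈ 23.810 in; Ia = 100/21 in ≈ 4.762 in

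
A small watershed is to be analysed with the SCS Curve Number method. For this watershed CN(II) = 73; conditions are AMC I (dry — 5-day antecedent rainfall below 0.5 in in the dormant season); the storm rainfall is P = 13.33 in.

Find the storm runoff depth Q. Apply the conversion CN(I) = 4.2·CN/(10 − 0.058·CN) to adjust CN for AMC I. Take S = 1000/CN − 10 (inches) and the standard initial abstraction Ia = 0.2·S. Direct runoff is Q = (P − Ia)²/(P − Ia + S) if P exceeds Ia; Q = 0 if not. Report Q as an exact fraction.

Q = 349473692569/53203429300 in ≈ 6.569 in

CN(I) from CN(II)=73: (4.2·73)/(10 − 0.058·73) = 51100/961 ≈ 53.174
Retention S: 1000/CN − 10 with CN=53.174 → S = 4500/511 ≈ 8.806 in
Initial abstraction Ia = S/5 = (4500/511)/5 = 900/511 ≈ 1.761 in
Excess rainfall: 13.330 − 1.761 = 11.569 in; P > Ia so Q > 0
Q = (591163/51100)²/((591163/51100) + 4500/511) = (349473692569/2611210000)/(1041163/51100) = 349473692569/53203429300 in ≈ 6.569 in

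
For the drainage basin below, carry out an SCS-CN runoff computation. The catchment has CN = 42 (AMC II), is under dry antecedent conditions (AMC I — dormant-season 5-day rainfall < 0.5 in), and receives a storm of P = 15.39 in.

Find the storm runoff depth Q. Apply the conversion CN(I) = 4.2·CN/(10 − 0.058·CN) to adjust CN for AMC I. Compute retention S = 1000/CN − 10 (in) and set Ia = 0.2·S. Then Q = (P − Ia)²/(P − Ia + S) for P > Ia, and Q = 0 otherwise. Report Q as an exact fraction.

Q = 151086912601/81086625900 in ≈ 1.863 in

CN(I) from CN(II)=42: (4.2·42)/(10 − 0.058·42) = 44100/1891 ≈ 23.321
Max retention: S = 1000/(44100/1891) − 10 = 14500/441 in (≈ 32.880 in)
Ia = 0.2S: 0.2·32.880 = 6.576 in (exactly 2900/441)
P − Ia = 15.390 − 6.576 = 388699/44100 ≈ 8.814 in (> 0, runoff occurs)
Runoff Q = (P−Ia)²/(P−Ia+S) = (8.814)²/(8.814+32.880) = 151086912601/81086625900 ≈ 1.863 in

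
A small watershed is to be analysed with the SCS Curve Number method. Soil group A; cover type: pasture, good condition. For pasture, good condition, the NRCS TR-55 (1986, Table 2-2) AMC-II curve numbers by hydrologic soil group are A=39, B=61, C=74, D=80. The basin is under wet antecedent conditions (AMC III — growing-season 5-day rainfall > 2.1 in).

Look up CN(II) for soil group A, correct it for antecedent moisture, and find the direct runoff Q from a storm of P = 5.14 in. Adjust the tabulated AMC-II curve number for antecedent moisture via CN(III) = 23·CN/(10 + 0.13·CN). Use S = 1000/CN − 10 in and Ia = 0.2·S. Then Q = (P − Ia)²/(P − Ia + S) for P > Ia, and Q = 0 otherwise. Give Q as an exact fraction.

NRCS table: pasture, good condition, soil group A → CN(II) = 39
Adjust CN=39 to AMC III: 23·39/(10 + 0.13·39) → 897 ÷ (1507/100) = 89700/1507 ≈ 59.522
S = 1000/(89700/1507) − 10 = 6100/897 in ≈ 6.800 in
Initial abstraction Ia = S/5 = (6100/897)/5 = 1220/897 ≈ 1.360 in
Since P=5.140 > Ia=1.360: effective rainfall P−Ia = 169529/44850 in
Runoff Q = (P−Ia)²/(P−Ia+S) = (3.780)²/(3.780+6.800) = 28740081841/21282625650 ≈ 1.350 in

Q = 28740081841/21282625650 in ≈ 1.350 in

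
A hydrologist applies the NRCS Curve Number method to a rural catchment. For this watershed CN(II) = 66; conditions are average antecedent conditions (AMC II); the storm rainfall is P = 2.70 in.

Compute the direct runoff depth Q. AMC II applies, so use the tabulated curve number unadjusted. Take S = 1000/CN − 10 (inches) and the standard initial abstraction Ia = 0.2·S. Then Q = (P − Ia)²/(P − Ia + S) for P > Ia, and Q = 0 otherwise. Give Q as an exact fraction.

AMC II — tabulated CN = 66 applies directly.
Max retention: S = 1000/66 − 10 = 170/33 in (≈ 5.152 in)
Initial abstraction Ia = S/5 = (170/33)/5 = 34/33 ≈ 1.030 in
Excess rainfall: 2.700 − 1.030 = 1.670 in; P > Ia so Q > 0
Runoff Q = (P−Ia)²/(P−Ia+S) = (1.670)²/(1.670+5.152) = 303601/742830 ≈ 0.409 in

Q = 303601/742830 in ≈ 0.409 in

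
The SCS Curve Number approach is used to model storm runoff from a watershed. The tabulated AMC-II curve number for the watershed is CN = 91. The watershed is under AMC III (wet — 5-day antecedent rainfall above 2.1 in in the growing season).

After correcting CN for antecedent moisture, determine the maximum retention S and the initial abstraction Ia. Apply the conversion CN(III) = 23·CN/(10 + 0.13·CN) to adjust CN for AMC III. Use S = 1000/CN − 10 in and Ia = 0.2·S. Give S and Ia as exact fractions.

S = 900/2093 in ≈ 0.430 in; Ia = 180/2093 in ≈ 0.086 in

CN(III) from CN(II)=91: (23·91)/(10 + 0.13·91) = 209300/2183 ≈ 95.877
Max retention: S = 1000/(209300/2183) − 10 = 900/2093 in (≈ 0.430 in)
Initial abstraction Ia = S/5 = (900/2093)/5 = 180/2093 ≈ 0.086 in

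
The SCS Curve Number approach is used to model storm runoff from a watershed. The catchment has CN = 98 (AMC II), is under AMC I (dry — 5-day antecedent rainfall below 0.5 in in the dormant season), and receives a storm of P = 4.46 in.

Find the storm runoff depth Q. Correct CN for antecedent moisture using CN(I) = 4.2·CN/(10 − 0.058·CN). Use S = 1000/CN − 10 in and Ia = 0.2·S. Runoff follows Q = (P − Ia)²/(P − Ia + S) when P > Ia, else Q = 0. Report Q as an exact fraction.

Q = 50385434089/12835077150 in ≈ 3.926 in

CN(I) from CN(II)=98: (4.2·98)/(10 − 0.058·98) = 102900/1079 ≈ 95.366
Max retention: S = 1000/(102900/1079) − 10 = 500/1029 in (≈ 0.486 in)
Initial abstraction Ia = S/5 = (500/1029)/5 = 100/1029 ≈ 0.097 in
Since P=4.460 > Ia=0.097: effective rainfall P−Ia = 224467/51450 in
Runoff Q = (P−Ia)²/(P−Ia+S) = (4.363)²/(4.363+0.486) = 50385434089/12835077150 ≈ 3.926 in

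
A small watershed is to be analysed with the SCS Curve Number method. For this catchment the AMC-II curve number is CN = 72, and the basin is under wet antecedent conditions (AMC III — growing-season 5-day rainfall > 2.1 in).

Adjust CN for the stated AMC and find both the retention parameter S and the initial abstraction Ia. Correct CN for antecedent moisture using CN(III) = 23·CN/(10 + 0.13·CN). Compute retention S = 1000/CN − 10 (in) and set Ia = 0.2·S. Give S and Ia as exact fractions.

S = 350/207 in ≈ 1.691 in; Ia = 70/207 in ≈ 0.338 in

Adjust CN=72 to AMC III: 23·72/(10 + 0.13·72) → 1656 ÷ (484/25) = 10350/121 ≈ 85.537
Max retention: S = 1000/(10350/121) − 10 = 350/207 in (≈ 1.691 in)
Ia = 0.2S: 0.2·1.691 = 0.338 in (exactly 70/207)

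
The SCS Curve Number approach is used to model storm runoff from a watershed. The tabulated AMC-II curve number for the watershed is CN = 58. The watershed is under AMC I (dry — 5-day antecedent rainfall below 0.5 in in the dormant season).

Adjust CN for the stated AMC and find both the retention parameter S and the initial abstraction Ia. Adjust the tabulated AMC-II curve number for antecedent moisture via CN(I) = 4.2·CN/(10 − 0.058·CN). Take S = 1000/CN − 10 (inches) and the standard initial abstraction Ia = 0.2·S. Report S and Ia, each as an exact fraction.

CN(I) from CN(II)=58: (4.2·58)/(10 − 0.058·58) = 2900/79 ≈ 36.709
S = 1000/(2900/79) − 10 = 500/29 in ≈ 17.241 in
Initial abstraction Ia = S/5 = (500/29)/5 = 100/29 ≈ 3.448 in

S = 500/29 in ≈ 17.241 in; Ia = 100/29 in ≈ 3.448 in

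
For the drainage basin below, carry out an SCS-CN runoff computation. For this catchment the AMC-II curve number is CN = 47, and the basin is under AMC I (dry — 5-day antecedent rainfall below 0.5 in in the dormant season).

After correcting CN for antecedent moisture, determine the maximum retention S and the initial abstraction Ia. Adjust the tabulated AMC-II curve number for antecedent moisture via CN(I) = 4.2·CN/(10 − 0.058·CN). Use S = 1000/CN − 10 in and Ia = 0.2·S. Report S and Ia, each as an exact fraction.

S = 26500/987 in ≈ 26.849 in; Ia = 5300/987 in ≈ 5.370 in

Adjust CN=47 to AMC I: 4.2·47/(10 − 0.058·47) → (987/5) ÷ (3637/500) = 98700/3637 ≈ 27.138
S = 1000/(98700/3637) − 10 = 26500/987 in ≈ 26.849 in
Initial abstraction Ia = S/5 = (26500/987)/5 = 5300/987 ≈ 5.370 in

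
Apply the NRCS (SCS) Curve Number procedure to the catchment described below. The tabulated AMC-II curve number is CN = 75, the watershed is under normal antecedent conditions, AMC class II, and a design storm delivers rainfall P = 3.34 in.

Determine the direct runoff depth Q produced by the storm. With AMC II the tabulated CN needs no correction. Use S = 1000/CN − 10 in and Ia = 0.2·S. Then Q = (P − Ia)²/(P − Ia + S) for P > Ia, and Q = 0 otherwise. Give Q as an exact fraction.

Average conditions: CN = 75 (no AMC adjustment).
S = 1000/75 − 10 = 10/3 in ≈ 3.333 in
Initial abstraction Ia = S/5 = (10/3)/5 = 2/3 ≈ 0.667 in
Since P=3.340 > Ia=0.667: effective rainfall P−Ia = 401/150 in
Runoff Q = (P−Ia)²/(P−Ia+S) = (2.673)²/(2.673+3.333) = 160801/135150 ≈ 1.190 in

Q = 160801/135150 in ≈ 1.190 in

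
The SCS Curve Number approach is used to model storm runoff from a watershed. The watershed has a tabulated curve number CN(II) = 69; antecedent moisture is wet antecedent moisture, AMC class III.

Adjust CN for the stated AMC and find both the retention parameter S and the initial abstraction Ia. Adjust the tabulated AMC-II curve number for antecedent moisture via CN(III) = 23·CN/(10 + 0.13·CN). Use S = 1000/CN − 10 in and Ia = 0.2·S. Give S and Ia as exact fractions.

S = 3100/1587 in ≈ 1.953 in; Ia = 620/1587 in ≈ 0.391 in

CN(III) from CN(II)=69: (23·69)/(10 + 0.13·69) = 158700/1897 ≈ 83.658
Retention S: 1000/CN − 10 with CN=83.658 → S = 3100/1587 ≈ 1.953 in
Ia = 0.2·(3100/1587) = 620/1587 in ≈ 0.391 in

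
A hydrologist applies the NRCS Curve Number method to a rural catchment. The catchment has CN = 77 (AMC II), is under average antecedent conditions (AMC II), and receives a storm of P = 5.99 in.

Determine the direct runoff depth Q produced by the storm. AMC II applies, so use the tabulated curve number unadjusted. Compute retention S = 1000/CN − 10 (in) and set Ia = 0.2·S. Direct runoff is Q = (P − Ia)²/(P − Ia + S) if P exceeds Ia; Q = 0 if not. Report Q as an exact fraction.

AMC II — tabulated CN = 77 applies directly.
Max retention: S = 1000/77 − 10 = 230/77 in (≈ 2.987 in)
Initial abstraction Ia = S/5 = (230/77)/5 = 46/77 ≈ 0.597 in
Excess rainfall: 5.990 − 0.597 = 5.393 in; P > Ia so Q > 0
Q: (41523/7700)² ÷ (64523/7700) = 1724159529/496827100 in (≈ 3.470 in)

Q = 1724159529/496827100 in ≈ 3.470 in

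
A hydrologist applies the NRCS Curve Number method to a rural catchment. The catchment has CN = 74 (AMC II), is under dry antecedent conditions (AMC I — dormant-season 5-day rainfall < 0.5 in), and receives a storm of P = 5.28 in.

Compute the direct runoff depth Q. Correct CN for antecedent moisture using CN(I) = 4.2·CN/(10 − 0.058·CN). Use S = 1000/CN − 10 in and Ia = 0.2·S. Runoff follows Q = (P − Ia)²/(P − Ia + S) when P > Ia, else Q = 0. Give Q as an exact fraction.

Dry (AMC I): CN(I) = 4.2·74/(10 − 0.058·74) = (1554/5)/(1427/250) = 77700/1427 ≈ 54.450
Retention S: 1000/CN − 10 with CN=54.450 → S = 6500/777 ≈ 8.366 in
Initial abstraction Ia = S/5 = (6500/777)/5 = 1300/777 ≈ 1.673 in
Excess rainfall: 5.280 − 1.673 = 3.607 in; P > Ia so Q > 0
Q: (70064/19425)² ÷ (232564/19425) = 1227241024/1129388925 in (≈ 1.087 in)

Q = 1227241024/1129388925 in ≈ 1.087 in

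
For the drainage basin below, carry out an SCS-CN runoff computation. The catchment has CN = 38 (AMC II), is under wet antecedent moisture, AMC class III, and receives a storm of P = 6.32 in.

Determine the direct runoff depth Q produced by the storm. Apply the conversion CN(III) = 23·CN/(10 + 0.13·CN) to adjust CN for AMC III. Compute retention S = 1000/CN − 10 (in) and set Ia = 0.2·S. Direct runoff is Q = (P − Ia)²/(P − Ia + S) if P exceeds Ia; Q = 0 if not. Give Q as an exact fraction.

Adjust CN=38 to AMC III: 23·38/(10 + 0.13·38) → 874 ÷ (747/50) = 43700/747 ≈ 58.501
Retention S: 1000/CN − 10 with CN=58.501 → S = 3100/437 ≈ 7.094 in
Ia = 0.2·(3100/437) = 620/437 in ≈ 1.419 in
P − Ia = 6.320 − 1.419 = 53546/10925 ≈ 4.901 in (> 0, runoff occurs)
Runoff Q = (P−Ia)²/(P−Ia+S) = (4.901)²/(4.901+7.094) = 1433587058/715838775 ≈ 2.003 in

Q = 1433587058/715838775 in ≈ 2.003 in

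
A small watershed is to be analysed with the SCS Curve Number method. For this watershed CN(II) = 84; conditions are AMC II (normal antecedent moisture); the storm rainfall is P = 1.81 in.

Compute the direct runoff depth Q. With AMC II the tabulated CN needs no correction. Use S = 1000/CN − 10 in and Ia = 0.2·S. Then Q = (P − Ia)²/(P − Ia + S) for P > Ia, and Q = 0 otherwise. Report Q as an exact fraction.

AMC II — tabulated CN = 84 applies directly.
Max retention: S = 1000/84 − 10 = 40/21 in (≈ 1.905 in)
Ia = 0.2S: 0.2·1.905 = 0.381 in (exactly 8/21)
Since P=1.810 > Ia=0.381: effective rainfall P−Ia = 3001/2100 in
Runoff Q = (P−Ia)²/(P−Ia+S) = (1.429)²/(1.429+1.905) = 9006001/14702100 ≈ 0.613 in

Q = 9006001/14702100 in ≈ 0.613 in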